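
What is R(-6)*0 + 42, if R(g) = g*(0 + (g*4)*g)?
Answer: 42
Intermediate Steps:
R(g) = 4*g³ (R(g) = g*(0 + (4*g)*g) = g*(0 + 4*g²) = g*(4*g²) = 4*g³)
R(-6)*0 + 42 = (4*(-6)³)*0 + 42 = (4*(-216))*0 + 42 = -864*0 + 42 = 0 + 42 = 42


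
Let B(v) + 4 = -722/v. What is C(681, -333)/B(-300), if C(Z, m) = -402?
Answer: 60300/239 ≈ 252.30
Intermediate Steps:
B(v) = -4 - 722/v
C(681, -333)/B(-300) = -402/(-4 - 722/(-300)) = -402/(-4 - 722*(-1/300)) = -402/(-4 + 361/150) = -402/(-239/150) = -402*(-150/239) = 60300/239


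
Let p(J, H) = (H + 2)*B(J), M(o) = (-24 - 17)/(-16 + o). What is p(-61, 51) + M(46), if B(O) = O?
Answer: -97031/30 ≈ -3234.4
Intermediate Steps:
M(o) = -41/(-16 + o)
p(J, H) = J*(2 + H) (p(J, H) = (H + 2)*J = (2 + H)*J = J*(2 + H))
p(-61, 51) + M(46) = -61*(2 + 51) - 41/(-16 + 46) = -61*53 - 41/30 = -3233 - 41*1/30 = -3233 - 41/30 = -97031/30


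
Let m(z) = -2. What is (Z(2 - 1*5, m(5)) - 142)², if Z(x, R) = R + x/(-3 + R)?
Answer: 514089/25 ≈ 20564.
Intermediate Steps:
(Z(2 - 1*5, m(5)) - 142)² = (((2 - 1*5) + (-2)² - 3*(-2))/(-3 - 2) - 142)² = (((2 - 5) + 4 + 6)/(-5) - 142)² = (-(-3 + 4 + 6)/5 - 142)² = (-⅕*7 - 142)² = (-7/5 - 142)² = (-717/5)² = 514089/25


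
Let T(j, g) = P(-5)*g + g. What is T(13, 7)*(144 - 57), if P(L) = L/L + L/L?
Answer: 1827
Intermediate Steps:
P(L) = 2 (P(L) = 1 + 1 = 2)
T(j, g) = 3*g (T(j, g) = 2*g + g = 3*g)
T(13, 7)*(144 - 57) = (3*7)*(144 - 57) = 21*87 = 1827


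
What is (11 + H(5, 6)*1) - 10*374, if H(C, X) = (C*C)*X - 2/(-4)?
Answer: -7157/2 ≈ -3578.5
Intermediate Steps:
H(C, X) = 1/2 + X*C**2 (H(C, X) = C**2*X - 2*(-1/4) = X*C**2 + 1/2 = 1/2 + X*C**2)
(11 + H(5, 6)*1) - 10*374 = (11 + (1/2 + 6*5**2)*1) - 10*374 = (11 + (1/2 + 6*25)*1) - 3740 = (11 + (1/2 + 150)*1) - 3740 = (11 + (301/2)*1) - 3740 = (11 + 301/2) - 3740 = 323/2 - 3740 = -7157/2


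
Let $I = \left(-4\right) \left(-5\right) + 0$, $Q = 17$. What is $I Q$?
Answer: $340$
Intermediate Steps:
$I = 20$ ($I = 20 + 0 = 20$)
$I Q = 20 \cdot 17 = 340$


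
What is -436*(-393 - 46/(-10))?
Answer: 846712/5 ≈ 1.6934e+5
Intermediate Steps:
-436*(-393 - 46/(-10)) = -436*(-393 - 46*(-1/10)) = -436*(-393 + 23/5) = -436*(-1942/5) = 846712/5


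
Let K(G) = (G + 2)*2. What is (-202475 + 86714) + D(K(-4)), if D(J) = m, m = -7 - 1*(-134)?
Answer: -115634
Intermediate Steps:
K(G) = 4 + 2*G (K(G) = (2 + G)*2 = 4 + 2*G)
m = 127 (m = -7 + 134 = 127)
D(J) = 127
(-202475 + 86714) + D(K(-4)) = (-202475 + 86714) + 127 = -115761 + 127 = -115634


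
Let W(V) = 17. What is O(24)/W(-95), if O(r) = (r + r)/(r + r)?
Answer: 1/17 ≈ 0.058824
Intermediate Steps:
O(r) = 1 (O(r) = (2*r)/((2*r)) = (2*r)*(1/(2*r)) = 1)
O(24)/W(-95) = 1/17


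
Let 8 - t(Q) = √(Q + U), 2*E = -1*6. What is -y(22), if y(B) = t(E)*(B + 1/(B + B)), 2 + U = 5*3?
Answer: -1938/11 + 969*√10/44 ≈ -106.54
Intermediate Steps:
U = 13 (U = -2 + 5*3 = -2 + 15 = 13)
E = -3 (E = (-1*6)/2 = (½)*(-6) = -3)
t(Q) = 8 - √(13 + Q) (t(Q) = 8 - √(Q + 13) = 8 - √(13 + Q))
y(B) = (8 - √10)*(B + 1/(2*B)) (y(B) = (8 - √(13 - 3))*(B + 1/(B + B)) = (8 - √10)*(B + 1/(2*B)))
-y(22) = -(8 - √10 + 2*22²*(8 - √10))/(2*22) = -(8 - √10 + 2*484*(8 - √10))/(2*22) = -(8 - √10 + (7744 - 968*√10))/(2*22) = -(7752 - 969*√10)/(2*22) = -(1938/11 - 969*√10/44) = -1938/11 + 969*√10/44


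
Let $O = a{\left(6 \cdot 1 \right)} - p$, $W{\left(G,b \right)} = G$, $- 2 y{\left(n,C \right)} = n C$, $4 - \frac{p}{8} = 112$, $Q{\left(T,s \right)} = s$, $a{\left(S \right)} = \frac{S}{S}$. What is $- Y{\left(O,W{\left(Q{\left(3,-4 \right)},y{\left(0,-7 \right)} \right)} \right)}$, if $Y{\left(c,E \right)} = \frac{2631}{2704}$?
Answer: $- \frac{2631}{2704} \approx -0.973$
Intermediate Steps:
$a{\left(S \right)} = 1$
$p = -864$ ($p = 32 - 896 = -864$)
$y{\left(n,C \right)} = - \frac{C n}{2}$ ($y{\left(n,C \right)} = - \frac{n C}{2} = - \frac{C n}{2}$)
$O = 865$ ($O = 1 - -864 = 1 + 864 = 865$)
$Y{\left(c,E \right)} = \frac{2631}{2704}$ ($Y{\left(c,E \right)} = 2631 \cdot \frac{1}{2704} = \frac{2631}{2704}$)
$- Y{\left(O,W{\left(Q{\left(3,-4 \right)},y{\left(0,-7 \right)} \right)} \right)} = \left(-1\right) \frac{2631}{2704} = - \frac{2631}{2704}$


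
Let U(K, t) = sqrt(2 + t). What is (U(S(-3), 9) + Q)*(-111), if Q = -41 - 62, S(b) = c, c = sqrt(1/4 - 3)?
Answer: 11433 - 111*sqrt(11) ≈ 11065.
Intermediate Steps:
c = I*sqrt(11)/2 (c = sqrt(1/4 - 3) = sqrt(-11/4) = I*sqrt(11)/2 ≈ 1.6583*I)
S(b) = I*sqrt(11)/2
Q = -103
(U(S(-3), 9) + Q)*(-111) = (sqrt(2 + 9) - 103)*(-111) = (sqrt(11) - 103)*(-111) = (-103 + sqrt(11))*(-111) = 11433 - 111*sqrt(11)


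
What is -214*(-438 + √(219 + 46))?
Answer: 93732 - 214*√265 ≈ 90248.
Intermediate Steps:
-214*(-438 + √(219 + 46)) = -214*(-438 + √265) = 93732 - 214*√265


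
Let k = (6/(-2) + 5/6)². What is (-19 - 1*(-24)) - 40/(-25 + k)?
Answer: 5095/731 ≈ 6.9699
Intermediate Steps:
k = 169/36 (k = (6*(-½) + 5*(⅙))² = (-3 + ⅚)² = (-13/6)² = 169/36 ≈ 4.6944)
(-19 - 1*(-24)) - 40/(-25 + k) = (-19 - 1*(-24)) - 40/(-25 + 169/36) = (-19 + 24) - 40/(-731/36) = 5 - 40*(-36/731) = 5 + 1440/731 = 5095/731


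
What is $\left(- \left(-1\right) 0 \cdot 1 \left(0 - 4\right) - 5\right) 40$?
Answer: $-200$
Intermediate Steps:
$\left(- \left(-1\right) 0 \cdot 1 \left(0 - 4\right) - 5\right) 40 = \left(\left(-1\right) 0 \cdot 1 \left(-4\right) - 5\right) 40 = \left(0 \left(-4\right) - 5\right) 40 = \left(0 - 5\right) 40 = \left(-5\right) 40 = -200$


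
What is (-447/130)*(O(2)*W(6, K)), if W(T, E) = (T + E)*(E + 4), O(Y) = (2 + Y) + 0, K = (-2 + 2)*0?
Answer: -21456/65 ≈ -330.09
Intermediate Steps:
K = 0 (K = 0*0 = 0)
O(Y) = 2 + Y
W(T, E) = (4 + E)*(E + T) (W(T, E) = (E + T)*(4 + E) = (4 + E)*(E + T))
(-447/130)*(O(2)*W(6, K)) = (-447/130)*((2 + 2)*(0² + 4*0 + 4*6 + 0*6)) = (-447*1/130)*(4*(0 + 0 + 24 + 0)) = -894*24/65 = -447/130*96 = -21456/65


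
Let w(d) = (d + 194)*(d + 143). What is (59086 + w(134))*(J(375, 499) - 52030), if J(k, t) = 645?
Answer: -7704769670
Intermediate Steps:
w(d) = (143 + d)*(194 + d) (w(d) = (194 + d)*(143 + d) = (143 + d)*(194 + d))
(59086 + w(134))*(J(375, 499) - 52030) = (59086 + (27742 + 134**2 + 337*134))*(645 - 52030) = (59086 + (27742 + 17956 + 45158))*(-51385) = (59086 + 90856)*(-51385) = 149942*(-51385) = -7704769670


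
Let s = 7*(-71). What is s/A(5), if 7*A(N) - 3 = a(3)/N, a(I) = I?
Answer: -17395/18 ≈ -966.39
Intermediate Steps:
A(N) = 3/7 + 3/(7*N) (A(N) = 3/7 + (3/N)/7 = 3/7 + 3/(7*N))
s = -497
s/A(5) = -497*35/(3*(1 + 5)) = -497/((3/7)*(1/5)*6) = -497/18/35 = -497*35/18 = -17395/18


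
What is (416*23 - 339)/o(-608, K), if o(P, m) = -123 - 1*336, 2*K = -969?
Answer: -9229/459 ≈ -20.107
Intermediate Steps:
K = -969/2 (K = (1/2)*(-969) = -969/2 ≈ -484.50)
o(P, m) = -459 (o(P, m) = -123 - 336 = -459)
(416*23 - 339)/o(-608, K) = (416*23 - 339)/(-459) = (9568 - 339)*(-1/459) = 9229*(-1/459) = -9229/459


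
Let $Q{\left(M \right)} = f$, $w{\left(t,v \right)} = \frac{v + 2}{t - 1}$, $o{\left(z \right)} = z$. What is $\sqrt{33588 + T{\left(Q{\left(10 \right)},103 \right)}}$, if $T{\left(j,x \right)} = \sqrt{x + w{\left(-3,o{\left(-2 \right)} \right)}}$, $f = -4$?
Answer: $\sqrt{33588 + \sqrt{103}} \approx 183.3$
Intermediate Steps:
$w{\left(t,v \right)} = \frac{2 + v}{-1 + t}$
$Q{\left(M \right)} = -4$
$T{\left(j,x \right)} = \sqrt{x}$ ($T{\left(j,x \right)} = \sqrt{x + \frac{2 - 2}{-1 - 3}} = \sqrt{x + \frac{1}{-4} \cdot 0} = \sqrt{x - 0} = \sqrt{x + 0} = \sqrt{x}$)
$\sqrt{33588 + T{\left(Q{\left(10 \right)},103 \right)}} = \sqrt{33588 + \sqrt{103}}$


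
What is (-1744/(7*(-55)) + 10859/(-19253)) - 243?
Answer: -1771817898/7412405 ≈ -239.03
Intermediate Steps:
(-1744/(7*(-55)) + 10859/(-19253)) - 243 = (-1744/(-385) + 10859*(-1/19253)) - 243 = (-1744*(-1/385) - 10859/19253) - 243 = (1744/385 - 10859/19253) - 243 = 29396517/7412405 - 243 = -1771817898/7412405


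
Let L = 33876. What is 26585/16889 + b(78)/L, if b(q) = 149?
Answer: 903109921/572131764 ≈ 1.5785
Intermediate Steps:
26585/16889 + b(78)/L = 26585/16889 + 149/33876 = 903109921/572131764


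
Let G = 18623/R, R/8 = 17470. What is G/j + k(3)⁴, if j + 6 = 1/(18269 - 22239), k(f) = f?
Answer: 26959312645/332922296 ≈ 80.978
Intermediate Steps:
R = 139760 (R = 8*17470 = 139760)
G = 18623/139760 ≈ 0.13325
j = -23821/3970 (j = -6 + 1/(18269 - 22239) = -6 + 1/(-3970) = -6 - 1/3970 = -23821/3970 ≈ -6.0003)
G/j + k(3)⁴ = 18623/(139760*(-23821/3970)) + 3⁴ = (18623/139760)*(-3970/23821) + 81 = -7393331/332922296 + 81 = 26959312645/332922296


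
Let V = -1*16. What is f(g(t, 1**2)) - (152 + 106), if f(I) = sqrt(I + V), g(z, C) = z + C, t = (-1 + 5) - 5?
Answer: -258 + 4*I ≈ -258.0 + 4.0*I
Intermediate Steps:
V = -16
t = -1 (t = 4 - 5 = -1)
g(z, C) = C + z
f(I) = sqrt(-16 + I) (f(I) = sqrt(I - 16) = sqrt(-16 + I))
f(g(t, 1**2)) - (152 + 106) = sqrt(-16 + (1**2 - 1)) - (152 + 106) = sqrt(-16 + (1 - 1)) - 1*258 = sqrt(-16 + 0) - 258 = sqrt(-16) - 258 = 4*I - 258 = -258 + 4*I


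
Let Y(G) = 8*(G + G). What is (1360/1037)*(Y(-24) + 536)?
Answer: 12160/61 ≈ 199.34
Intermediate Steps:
Y(G) = 16*G (Y(G) = 8*(2*G) = 16*G)
(1360/1037)*(Y(-24) + 536) = (1360/1037)*(16*(-24) + 536) = (1360*(1/1037))*(-384 + 536) = (80/61)*152 = 12160/61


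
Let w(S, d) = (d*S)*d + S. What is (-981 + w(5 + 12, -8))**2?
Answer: 15376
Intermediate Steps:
w(S, d) = S + S*d**2 (w(S, d) = (S*d)*d + S = S*d**2 + S = S + S*d**2)
(-981 + w(5 + 12, -8))**2 = (-981 + (5 + 12)*(1 + (-8)**2))**2 = (-981 + 17*(1 + 64))**2 = (-981 + 17*65)**2 = (-981 + 1105)**2 = 124**2 = 15376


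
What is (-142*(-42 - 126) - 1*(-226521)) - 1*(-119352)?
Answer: 369729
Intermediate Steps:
(-142*(-42 - 126) - 1*(-226521)) - 1*(-119352) = (-142*(-168) + 226521) + 119352 = (23856 + 226521) + 119352 = 250377 + 119352 = 369729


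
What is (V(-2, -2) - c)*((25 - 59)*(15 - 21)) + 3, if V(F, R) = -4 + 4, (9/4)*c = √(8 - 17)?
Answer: 3 - 272*I ≈ 3.0 - 272.0*I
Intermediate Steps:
c = 4*I/3 (c = 4*√(8 - 17)/9 = 4*√(-9)/9 = 4*(3*I)/9 = 4*I/3 ≈ 1.3333*I)
V(F, R) = 0
(V(-2, -2) - c)*((25 - 59)*(15 - 21)) + 3 = (0 - 4*I/3)*((25 - 59)*(15 - 21)) + 3 = (0 - 4*I/3)*(-34*(-6)) + 3 = -4*I/3*204 + 3 = -272*I + 3 = 3 - 272*I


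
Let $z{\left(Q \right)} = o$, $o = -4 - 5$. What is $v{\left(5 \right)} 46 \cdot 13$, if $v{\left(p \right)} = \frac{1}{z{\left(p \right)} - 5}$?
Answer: $- \frac{299}{7} \approx -42.714$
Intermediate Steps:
$o = -9$ ($o = -4 - 5 = -9$)
$z{\left(Q \right)} = -9$
$v{\left(p \right)} = - \frac{1}{14}$ ($v{\left(p \right)} = \frac{1}{-9 - 5} = \frac{1}{-14} = - \frac{1}{14}$)
$v{\left(5 \right)} 46 \cdot 13 = \left(- \frac{1}{14}\right) 46 \cdot 13 = \left(- \frac{23}{7}\right) 13 = - \frac{299}{7}$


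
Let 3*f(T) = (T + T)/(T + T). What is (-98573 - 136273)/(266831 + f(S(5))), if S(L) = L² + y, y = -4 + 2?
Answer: -352269/400247 ≈ -0.88013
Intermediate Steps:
y = -2
S(L) = -2 + L² (S(L) = L² - 2 = -2 + L²)
f(T) = ⅓ (f(T) = ((T + T)/(T + T))/3 = ((2*T)/((2*T)))/3 = ((2*T)*(1/(2*T)))/3 = (⅓)*1 = ⅓)
(-98573 - 136273)/(266831 + f(S(5))) = (-98573 - 136273)/(266831 + ⅓) = -234846/800494/3 = -234846*3/800494 = -352269/400247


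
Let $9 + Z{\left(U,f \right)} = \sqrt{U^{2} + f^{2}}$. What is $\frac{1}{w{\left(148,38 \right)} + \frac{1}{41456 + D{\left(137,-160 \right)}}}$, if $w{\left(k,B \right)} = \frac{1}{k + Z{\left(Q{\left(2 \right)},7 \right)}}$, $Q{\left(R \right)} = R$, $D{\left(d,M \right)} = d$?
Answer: $\frac{241268307135}{1741559771} + \frac{1729977649 \sqrt{53}}{1741559771} \approx 145.77$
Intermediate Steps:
$Z{\left(U,f \right)} = -9 + \sqrt{U^{2} + f^{2}}$
$w{\left(k,B \right)} = \frac{1}{-9 + k + \sqrt{53}}$ ($w{\left(k,B \right)} = \frac{1}{k - \left(9 - \sqrt{2^{2} + 7^{2}}\right)} = \frac{1}{k - \left(9 - \sqrt{4 + 49}\right)} = \frac{1}{k - \left(9 - \sqrt{53}\right)} = \frac{1}{-9 + k + \sqrt{53}}$)
$\frac{1}{w{\left(148,38 \right)} + \frac{1}{41456 + D{\left(137,-160 \right)}}} = \frac{1}{\frac{1}{-9 + 148 + \sqrt{53}} + \frac{1}{41456 + 137}} = \frac{1}{\frac{1}{139 + \sqrt{53}} + \frac{1}{41593}} = \frac{1}{\frac{1}{41593} + \frac{1}{139 + \sqrt{53}}}$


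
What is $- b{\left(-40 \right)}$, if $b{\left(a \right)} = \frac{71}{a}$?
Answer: $\frac{71}{40} \approx 1.775$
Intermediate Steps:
$- b{\left(-40 \right)} = - \frac{71}{-40} = - \frac{71 \left(-1\right)}{40} = \left(-1\right) \left(- \frac{71}{40}\right) = \frac{71}{40}$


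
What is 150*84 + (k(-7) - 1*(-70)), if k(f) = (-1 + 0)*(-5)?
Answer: 12675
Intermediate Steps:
k(f) = 5 (k(f) = -1*(-5) = 5)
150*84 + (k(-7) - 1*(-70)) = 150*84 + (5 - 1*(-70)) = 12600 + (5 + 70) = 12600 + 75 = 12675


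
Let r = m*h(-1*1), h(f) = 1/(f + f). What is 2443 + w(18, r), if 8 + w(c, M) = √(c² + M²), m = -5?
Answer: 2435 + √1321/2 ≈ 2453.2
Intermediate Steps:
h(f) = 1/(2*f)
r = 5/2 (r = -5/(2*((-1*1))) = -5/(2*(-1)) = -5*(-1)/2 = -5*(-½) = 5/2 ≈ 2.5000)
w(c, M) = -8 + √(M² + c²) (w(c, M) = -8 + √(c² + M²) = -8 + √(M² + c²))
2443 + w(18, r) = 2443 + (-8 + √((5/2)² + 18²)) = 2443 + (-8 + √(25/4 + 324)) = 2443 + (-8 + √(1321/4)) = 2443 + (-8 + √1321/2) = 2435 + √1321/2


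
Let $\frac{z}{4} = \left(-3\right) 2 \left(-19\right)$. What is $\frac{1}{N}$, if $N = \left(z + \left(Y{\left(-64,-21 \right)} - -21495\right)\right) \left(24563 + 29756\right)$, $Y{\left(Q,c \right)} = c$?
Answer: $\frac{1}{1191215670} \approx 8.3948 \cdot 10^{-10}$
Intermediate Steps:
$z = 456$ ($z = 4 \left(-3\right) 2 \left(-19\right) = 4 \left(\left(-6\right) \left(-19\right)\right) = 4 \cdot 114 = 456$)
$N = 1191215670$ ($N = \left(456 - -21474\right) \left(24563 + 29756\right) = \left(456 + \left(-21 + 21495\right)\right) 54319 = \left(456 + 21474\right) 54319 = 21930 \cdot 54319 = 1191215670$)
$\frac{1}{N} = \frac{1}{1191215670}$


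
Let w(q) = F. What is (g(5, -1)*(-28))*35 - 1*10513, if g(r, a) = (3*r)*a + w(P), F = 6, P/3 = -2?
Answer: -1693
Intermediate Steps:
P = -6 (P = 3*(-2) = -6)
w(q) = 6
g(r, a) = 6 + 3*a*r (g(r, a) = (3*r)*a + 6 = 3*a*r + 6 = 6 + 3*a*r)
(g(5, -1)*(-28))*35 - 1*10513 = ((6 + 3*(-1)*5)*(-28))*35 - 1*10513 = ((6 - 15)*(-28))*35 - 10513 = -9*(-28)*35 - 10513 = 252*35 - 10513 = 8820 - 10513 = -1693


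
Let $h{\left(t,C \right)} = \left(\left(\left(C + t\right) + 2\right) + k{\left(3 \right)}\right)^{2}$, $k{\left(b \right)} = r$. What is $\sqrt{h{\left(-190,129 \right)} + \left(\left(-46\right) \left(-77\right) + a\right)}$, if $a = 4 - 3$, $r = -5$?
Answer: $\sqrt{7639} \approx 87.401$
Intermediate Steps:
$k{\left(b \right)} = -5$
$a = 1$ ($a = 4 - 3 = 1$)
$h{\left(t,C \right)} = \left(-3 + C + t\right)^{2}$ ($h{\left(t,C \right)} = \left(\left(\left(C + t\right) + 2\right) - 5\right)^{2} = \left(\left(2 + C + t\right) - 5\right)^{2} = \left(-3 + C + t\right)^{2}$)
$\sqrt{h{\left(-190,129 \right)} + \left(\left(-46\right) \left(-77\right) + a\right)} = \sqrt{\left(-3 + 129 - 190\right)^{2} + \left(\left(-46\right) \left(-77\right) + 1\right)} = \sqrt{\left(-64\right)^{2} + \left(3542 + 1\right)} = \sqrt{4096 + 3543} = \sqrt{7639}$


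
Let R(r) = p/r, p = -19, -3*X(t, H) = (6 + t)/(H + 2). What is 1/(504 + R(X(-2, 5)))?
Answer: 4/2415 ≈ 0.0016563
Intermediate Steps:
X(t, H) = -(6 + t)/(3*(2 + H)) (X(t, H) = -(6 + t)/(3*(H + 2)) = -(6 + t)/(3*(2 + H)))
R(r) = -19/r
1/(504 + R(X(-2, 5))) = 1/(504 - 19*3*(2 + 5)/(-6 - 1*(-2))) = 1/(504 - 19*21/(-6 + 2)) = 1/(504 - 19/((⅓)*(⅐)*(-4))) = 1/(504 - 19/(-4/21)) = 1/(504 - 19*(-21/4)) = 1/(504 + 399/4) = 1/(2415/4) = 4/2415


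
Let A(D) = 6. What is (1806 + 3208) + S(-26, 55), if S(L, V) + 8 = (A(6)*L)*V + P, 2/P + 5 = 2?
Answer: -10724/3 ≈ -3574.7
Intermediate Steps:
P = -⅔ (P = 2/(-5 + 2) = 2/(-3) = 2*(-⅓) = -⅔ ≈ -0.66667)
S(L, V) = -26/3 + 6*L*V (S(L, V) = -8 + ((6*L)*V - ⅔) = -8 + (6*L*V - ⅔) = -8 + (-⅔ + 6*L*V) = -26/3 + 6*L*V)
(1806 + 3208) + S(-26, 55) = (1806 + 3208) + (-26/3 + 6*(-26)*55) = 5014 + (-26/3 - 8580) = 5014 - 25766/3 = -10724/3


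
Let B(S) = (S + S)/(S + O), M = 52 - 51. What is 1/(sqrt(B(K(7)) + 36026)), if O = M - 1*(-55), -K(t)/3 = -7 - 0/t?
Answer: sqrt(1089803)/198146 ≈ 0.0052685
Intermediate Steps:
M = 1
K(t) = 21 (K(t) = -3*(-7 - 0/t) = -3*(-7 - 1*0) = -3*(-7 + 0) = -3*(-7) = 21)
O = 56 (O = 1 - 1*(-55) = 1 + 55 = 56)
B(S) = 2*S/(56 + S) (B(S) = (S + S)/(S + 56) = (2*S)/(56 + S) = 2*S/(56 + S))
1/(sqrt(B(K(7)) + 36026)) = 1/(sqrt(2*21/(56 + 21) + 36026)) = 1/(sqrt(2*21/77 + 36026)) = 1/(sqrt(2*21*(1/77) + 36026)) = 1/(sqrt(6/11 + 36026)) = 1/(sqrt(396292/11)) = 1/(2*sqrt(1089803)/11) = sqrt(1089803)/198146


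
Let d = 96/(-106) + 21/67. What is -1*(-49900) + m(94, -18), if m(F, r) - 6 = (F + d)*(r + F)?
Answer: 202424722/3551 ≈ 57005.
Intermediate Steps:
d = -2103/3551 (d = 96*(-1/106) + 21*(1/67) = -48/53 + 21/67 = -2103/3551 ≈ -0.59223)
m(F, r) = 6 + (-2103/3551 + F)*(F + r) (m(F, r) = 6 + (F - 2103/3551)*(r + F) = 6 + (-2103/3551 + F)*(F + r))
-1*(-49900) + m(94, -18) = -1*(-49900) + (6 + 94² - 2103/3551*94 - 2103/3551*(-18) + 94*(-18)) = 49900 + (6 + 8836 - 197682/3551 + 37854/3551 - 1692) = 49900 + 25229822/3551 = 202424722/3551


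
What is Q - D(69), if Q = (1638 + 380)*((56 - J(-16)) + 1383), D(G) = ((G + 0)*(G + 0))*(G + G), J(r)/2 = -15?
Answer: 2307424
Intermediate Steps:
J(r) = -30 (J(r) = 2*(-15) = -30)
D(G) = 2*G**3 (D(G) = (G*G)*(2*G) = G**2*(2*G) = 2*G**3)
Q = 2964442 (Q = (1638 + 380)*((56 - 1*(-30)) + 1383) = 2018*((56 + 30) + 1383) = 2018*(86 + 1383) = 2018*1469 = 2964442)
Q - D(69) = 2964442 - 2*69**3 = 2964442 - 2*328509 = 2964442 - 1*657018 = 2964442 - 657018 = 2307424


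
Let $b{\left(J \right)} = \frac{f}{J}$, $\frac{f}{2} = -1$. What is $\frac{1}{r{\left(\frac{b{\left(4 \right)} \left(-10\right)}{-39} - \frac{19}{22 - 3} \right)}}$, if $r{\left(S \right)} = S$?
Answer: $- \frac{39}{44} \approx -0.88636$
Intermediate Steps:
$f = -2$ ($f = 2 \left(-1\right) = -2$)
$b{\left(J \right)} = - \frac{2}{J}$
$\frac{1}{r{\left(\frac{b{\left(4 \right)} \left(-10\right)}{-39} - \frac{19}{22 - 3} \right)}} = \frac{1}{\frac{- \frac{2}{4} \left(-10\right)}{-39} - \frac{19}{22 - 3}} = \frac{1}{\left(-2\right) \frac{1}{4} \left(-10\right) \left(- \frac{1}{39}\right) - \frac{19}{19}} = \frac{1}{\left(- \frac{1}{2}\right) \left(-10\right) \left(- \frac{1}{39}\right) - 1} = \frac{1}{5 \left(- \frac{1}{39}\right) - 1} = \frac{1}{- \frac{5}{39} - 1} = \frac{1}{- \frac{44}{39}} = - \frac{39}{44}$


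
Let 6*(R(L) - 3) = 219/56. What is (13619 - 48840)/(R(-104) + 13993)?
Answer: -3944752/1567625 ≈ -2.5164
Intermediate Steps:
R(L) = 409/112 (R(L) = 3 + (219/56)/6 = 3 + (219*(1/56))/6 = 3 + (⅙)*(219/56) = 3 + 73/112 = 409/112)
(13619 - 48840)/(R(-104) + 13993) = (13619 - 48840)/(409/112 + 13993) = -35221/1567625/112 = -35221*112/1567625 = -3944752/1567625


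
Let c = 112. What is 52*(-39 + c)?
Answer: 3796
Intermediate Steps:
52*(-39 + c) = 52*(-39 + 112) = 52*73 = 3796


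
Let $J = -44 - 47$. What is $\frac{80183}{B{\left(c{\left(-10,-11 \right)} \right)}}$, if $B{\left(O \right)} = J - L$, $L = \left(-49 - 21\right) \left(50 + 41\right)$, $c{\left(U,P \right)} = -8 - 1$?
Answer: $\frac{80183}{6279} \approx 12.77$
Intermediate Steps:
$J = -91$
$c{\left(U,P \right)} = -9$
$L = -6370$ ($L = \left(-70\right) 91 = -6370$)
$B{\left(O \right)} = 6279$ ($B{\left(O \right)} = -91 - -6370 = -91 + 6370 = 6279$)
$\frac{80183}{B{\left(c{\left(-10,-11 \right)} \right)}} = \frac{80183}{6279}$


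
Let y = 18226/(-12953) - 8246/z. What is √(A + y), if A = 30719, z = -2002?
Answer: 20*√263510682172166/1852279 ≈ 175.28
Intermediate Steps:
y = 5022999/1852279 (y = 18226/(-12953) - 8246/(-2002) = 18226*(-1/12953) - 8246*(-1/2002) = -18226/12953 + 589/143 = 5022999/1852279 ≈ 2.7118)
√(A + y) = √(30719 + 5022999/1852279) = √(56905181600/1852279) = 20*√263510682172166/1852279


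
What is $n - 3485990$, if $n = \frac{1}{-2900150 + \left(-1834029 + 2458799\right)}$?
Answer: $- \frac{7931951926201}{2275380} \approx -3.486 \cdot 10^{6}$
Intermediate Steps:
$n = - \frac{1}{2275380}$ ($n = \frac{1}{-2900150 + 624770} = \frac{1}{-2275380} = - \frac{1}{2275380} \approx -4.3949 \cdot 10^{-7}$)
$n - 3485990 = - \frac{1}{2275380} - 3485990 = - \frac{7931951926201}{2275380}$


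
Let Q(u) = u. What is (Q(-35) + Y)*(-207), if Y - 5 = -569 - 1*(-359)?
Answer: 49680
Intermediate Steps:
Y = -205 (Y = 5 + (-569 - 1*(-359)) = 5 + (-569 + 359) = 5 - 210 = -205)
(Q(-35) + Y)*(-207) = (-35 - 205)*(-207) = -240*(-207) = 49680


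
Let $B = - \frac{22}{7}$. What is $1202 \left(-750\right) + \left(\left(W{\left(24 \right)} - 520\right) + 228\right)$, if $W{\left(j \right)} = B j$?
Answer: $- \frac{6313072}{7} \approx -9.0187 \cdot 10^{5}$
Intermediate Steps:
$B = - \frac{22}{7}$ ($B = \left(-22\right) \frac{1}{7} = - \frac{22}{7} \approx -3.1429$)
$W{\left(j \right)} = - \frac{22 j}{7}$
$1202 \left(-750\right) + \left(\left(W{\left(24 \right)} - 520\right) + 228\right) = 1202 \left(-750\right) + \left(\left(\left(- \frac{22}{7}\right) 24 - 520\right) + 228\right) = -901500 + \left(\left(- \frac{528}{7} - 520\right) + 228\right) = -901500 + \left(- \frac{4168}{7} + 228\right) = -901500 - \frac{2572}{7} = - \frac{6313072}{7}$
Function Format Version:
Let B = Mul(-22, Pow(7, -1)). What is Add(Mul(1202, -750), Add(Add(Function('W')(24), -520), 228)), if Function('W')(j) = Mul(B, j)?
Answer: Rational(-6313072, 7) ≈ -9.0187e+5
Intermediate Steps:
B = Rational(-22, 7) (B = Mul(-22, Rational(1, 7)) = Rational(-22, 7) ≈ -3.1429)
Function('W')(j) = Mul(Rational(-22, 7), j)
Add(Mul(1202, -750), Add(Add(Function('W')(24), -520), 228)) = Add(Mul(1202, -750), Add(Add(Mul(Rational(-22, 7), 24), -520), 228)) = Add(-901500, Add(Add(Rational(-528, 7), -520), 228)) = Add(-901500, Add(Rational(-4168, 7), 228)) = Add(-901500, Rational(-2572, 7)) = Rational(-6313072, 7)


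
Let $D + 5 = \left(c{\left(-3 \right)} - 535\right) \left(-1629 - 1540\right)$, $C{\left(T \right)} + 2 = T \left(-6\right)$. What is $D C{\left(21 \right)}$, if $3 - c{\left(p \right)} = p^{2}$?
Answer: $-219446272$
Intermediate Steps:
$c{\left(p \right)} = 3 - p^{2}$
$C{\left(T \right)} = -2 - 6 T$ ($C{\left(T \right)} = -2 + T \left(-6\right) = -2 - 6 T$)
$D = 1714424$ ($D = -5 + \left(\left(3 - \left(-3\right)^{2}\right) - 535\right) \left(-1629 - 1540\right) = -5 + \left(\left(3 - 9\right) - 535\right) \left(-3169\right) = -5 + \left(-6 - 535\right) \left(-3169\right) = -5 - -1714429 = -5 + 1714429 = 1714424$)
$D C{\left(21 \right)} = 1714424 \left(-2 - 126\right) = 1714424 \left(-128\right) = -219446272$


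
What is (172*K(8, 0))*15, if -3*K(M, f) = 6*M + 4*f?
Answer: -41280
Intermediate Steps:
K(M, f) = -2*M - 4*f/3 (K(M, f) = -(6*M + 4*f)/3 = -(4*f + 6*M)/3 = -2*M - 4*f/3)
(172*K(8, 0))*15 = (172*(-2*8 - 4/3*0))*15 = (172*(-16 + 0))*15 = (172*(-16))*15 = -2752*15 = -41280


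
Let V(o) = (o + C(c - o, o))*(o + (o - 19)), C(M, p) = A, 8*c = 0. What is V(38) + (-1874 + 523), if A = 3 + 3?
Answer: 1157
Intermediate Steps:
c = 0 (c = (1/8)*0 = 0)
A = 6
C(M, p) = 6
V(o) = (-19 + 2*o)*(6 + o) (V(o) = (o + 6)*(o + (o - 19)) = (6 + o)*(o + (-19 + o)) = (6 + o)*(-19 + 2*o) = (-19 + 2*o)*(6 + o))
V(38) + (-1874 + 523) = (-114 - 7*38 + 2*38**2) + (-1874 + 523) = (-114 - 266 + 2*1444) - 1351 = (-114 - 266 + 2888) - 1351 = 2508 - 1351 = 1157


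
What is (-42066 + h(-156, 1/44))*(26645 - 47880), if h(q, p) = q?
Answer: 896584170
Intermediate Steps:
(-42066 + h(-156, 1/44))*(26645 - 47880) = (-42066 - 156)*(26645 - 47880) = -42222*(-21235) = 896584170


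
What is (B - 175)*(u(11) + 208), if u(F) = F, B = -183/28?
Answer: -1113177/28 ≈ -39756.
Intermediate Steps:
B = -183/28 (B = -183*1/28 = -183/28 ≈ -6.5357)
(B - 175)*(u(11) + 208) = (-183/28 - 175)*(11 + 208) = -5083/28*219 = -1113177/28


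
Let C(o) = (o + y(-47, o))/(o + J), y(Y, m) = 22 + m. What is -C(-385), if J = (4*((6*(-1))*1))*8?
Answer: -748/577 ≈ -1.2964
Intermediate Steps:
J = -192 (J = (4*(-6*1))*8 = (4*(-6))*8 = -24*8 = -192)
C(o) = (22 + 2*o)/(-192 + o) (C(o) = (o + (22 + o))/(o - 192) = (22 + 2*o)/(-192 + o))
-C(-385) = -2*(11 - 385)/(-192 - 385) = -2*(-374)/(-577) = -2*(-1)*(-374)/577 = -1*748/577 = -748/577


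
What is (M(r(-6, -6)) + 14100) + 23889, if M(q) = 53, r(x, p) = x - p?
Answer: 38042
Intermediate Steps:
(M(r(-6, -6)) + 14100) + 23889 = (53 + 14100) + 23889 = 14153 + 23889 = 38042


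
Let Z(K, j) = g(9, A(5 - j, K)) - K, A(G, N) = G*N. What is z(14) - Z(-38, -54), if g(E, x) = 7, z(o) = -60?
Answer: -105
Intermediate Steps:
Z(K, j) = 7 - K
z(14) - Z(-38, -54) = -60 - (7 - 1*(-38)) = -60 - (7 + 38) = -60 - 1*45 = -60 - 45 = -105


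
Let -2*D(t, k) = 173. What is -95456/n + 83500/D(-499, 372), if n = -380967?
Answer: -63604975112/65907291 ≈ -965.07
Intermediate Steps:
D(t, k) = -173/2 (D(t, k) = -½*173 = -173/2)
-95456/n + 83500/D(-499, 372) = -95456/(-380967) + 83500/(-173/2) = -95456*(-1/380967) + 83500*(-2/173) = 95456/380967 - 167000/173 = -63604975112/65907291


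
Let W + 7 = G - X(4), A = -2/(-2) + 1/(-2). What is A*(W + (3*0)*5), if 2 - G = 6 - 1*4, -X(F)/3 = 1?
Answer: -2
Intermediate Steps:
A = ½ (A = -2*(-½) + 1*(-½) = 1 - ½ = ½ ≈ 0.50000)
X(F) = -3 (X(F) = -3*1 = -3)
G = 0 (G = 2 - (6 - 1*4) = 2 - (6 - 4) = 2 - 1*2 = 2 - 2 = 0)
W = -4 (W = -7 + (0 - 1*(-3)) = -7 + (0 + 3) = -7 + 3 = -4)
A*(W + (3*0)*5) = (-4 + (3*0)*5)/2 = (-4 + 0*5)/2 = (-4 + 0)/2 = (½)*(-4) = -2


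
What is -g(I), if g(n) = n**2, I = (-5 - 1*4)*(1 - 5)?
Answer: -1296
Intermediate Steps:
I = 36 (I = (-5 - 4)*(-4) = -9*(-4) = 36)
-g(I) = -1*36**2 = -1*1296 = -1296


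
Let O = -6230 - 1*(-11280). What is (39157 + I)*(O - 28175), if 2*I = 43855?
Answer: -2825158125/2 ≈ -1.4126e+9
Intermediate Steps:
I = 43855/2 (I = (½)*43855 = 43855/2 ≈ 21928.)
O = 5050 (O = -6230 + 11280 = 5050)
(39157 + I)*(O - 28175) = (39157 + 43855/2)*(5050 - 28175) = (122169/2)*(-23125) = -2825158125/2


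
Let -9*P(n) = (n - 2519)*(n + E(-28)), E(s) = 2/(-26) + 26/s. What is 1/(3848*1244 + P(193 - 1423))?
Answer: 546/2333674883 ≈ 2.3397e-7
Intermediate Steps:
E(s) = -1/13 + 26/s (E(s) = 2*(-1/26) + 26/s = -1/13 + 26/s)
P(n) = -(-2519 + n)*(-183/182 + n)/9 (P(n) = -(n - 2519)*(n + (1/13)*(338 - 1*(-28))/(-28))/9 = -(-2519 + n)*(n + (1/13)*(-1/28)*(338 + 28))/9 = -(-2519 + n)*(n + (1/13)*(-1/28)*366)/9 = -(-2519 + n)*(n - 183/182)/9 = -(-2519 + n)*(-183/182 + n)/9)
1/(3848*1244 + P(193 - 1423)) = 1/(3848*1244 + (-153659/546 - (193 - 1423)²/9 + 458641*(193 - 1423)/1638)) = 1/(4786912 + (-153659/546 - ⅑*(-1230)² + (458641/1638)*(-1230))) = 1/(4786912 + (-153659/546 - ⅑*1512900 - 94021405/273)) = 1/(4786912 + (-153659/546 - 168100 - 94021405/273)) = 1/(4786912 - 279979069/546) = 1/(2333674883/546) = 546/2333674883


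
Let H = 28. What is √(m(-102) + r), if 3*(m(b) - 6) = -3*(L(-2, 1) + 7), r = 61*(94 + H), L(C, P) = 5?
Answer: 26*√11 ≈ 86.232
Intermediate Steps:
r = 7442 (r = 61*(94 + 28) = 61*122 = 7442)
m(b) = -6 (m(b) = 6 + (-3*(5 + 7))/3 = 6 + (-3*12)/3 = 6 + (⅓)*(-36) = 6 - 12 = -6)
√(m(-102) + r) = √(-6 + 7442) = √7436 = 26*√11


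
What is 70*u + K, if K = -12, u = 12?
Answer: 828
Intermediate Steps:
70*u + K = 70*12 - 12 = 840 - 12 = 828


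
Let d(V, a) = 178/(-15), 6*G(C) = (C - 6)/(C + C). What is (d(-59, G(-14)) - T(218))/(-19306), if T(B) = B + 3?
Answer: 499/41370 ≈ 0.012062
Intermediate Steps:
G(C) = (-6 + C)/(12*C) (G(C) = ((C - 6)/(C + C))/6 = ((-6 + C)/((2*C)))/6 = ((-6 + C)*(1/(2*C)))/6 = ((-6 + C)/(2*C))/6 = (-6 + C)/(12*C))
T(B) = 3 + B
d(V, a) = -178/15 (d(V, a) = 178*(-1/15) = -178/15)
(d(-59, G(-14)) - T(218))/(-19306) = (-178/15 - (3 + 218))/(-19306) = (-178/15 - 1*221)*(-1/19306) = (-178/15 - 221)*(-1/19306) = -3493/15*(-1/19306) = 499/41370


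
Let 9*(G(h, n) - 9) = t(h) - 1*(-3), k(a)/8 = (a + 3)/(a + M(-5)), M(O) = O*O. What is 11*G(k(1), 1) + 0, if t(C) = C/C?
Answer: 935/9 ≈ 103.89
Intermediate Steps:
M(O) = O²
t(C) = 1
k(a) = 8*(3 + a)/(25 + a) (k(a) = 8*((a + 3)/(a + (-5)²)) = 8*((3 + a)/(a + 25)) = 8*((3 + a)/(25 + a)) = 8*(3 + a)/(25 + a))
G(h, n) = 85/9 (G(h, n) = 9 + (1 - 1*(-3))/9 = 9 + (1 + 3)/9 = 9 + (⅑)*4 = 9 + 4/9 = 85/9)
11*G(k(1), 1) + 0 = 11*(85/9) + 0 = 935/9 + 0 = 935/9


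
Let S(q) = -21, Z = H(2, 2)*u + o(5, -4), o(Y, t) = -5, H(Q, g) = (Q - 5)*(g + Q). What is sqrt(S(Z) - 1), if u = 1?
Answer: I*sqrt(22) ≈ 4.6904*I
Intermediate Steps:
H(Q, g) = (-5 + Q)*(Q + g)
Z = -17 (Z = (2**2 - 5*2 - 5*2 + 2*2)*1 - 5 = (4 - 10 - 10 + 4)*1 - 5 = -12*1 - 5 = -12 - 5 = -17)
sqrt(S(Z) - 1) = sqrt(-21 - 1) = sqrt(-22) = I*sqrt(22)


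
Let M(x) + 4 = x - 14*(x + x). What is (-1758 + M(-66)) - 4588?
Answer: -4568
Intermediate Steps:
M(x) = -4 - 27*x (M(x) = -4 + (x - 14*(x + x)) = -4 + (x - 28*x) = -4 - 27*x)
(-1758 + M(-66)) - 4588 = (-1758 + (-4 - 27*(-66))) - 4588 = (-1758 + (-4 + 1782)) - 4588 = (-1758 + 1778) - 4588 = 20 - 4588 = -4568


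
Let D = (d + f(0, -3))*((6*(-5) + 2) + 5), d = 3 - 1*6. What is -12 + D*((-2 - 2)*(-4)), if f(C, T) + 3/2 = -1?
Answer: 2012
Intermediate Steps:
f(C, T) = -5/2 (f(C, T) = -3/2 - 1 = -5/2)
d = -3 (d = 3 - 6 = -3)
D = 253/2 (D = (-3 - 5/2)*((6*(-5) + 2) + 5) = -11*((-30 + 2) + 5)/2 = -11*(-28 + 5)/2 = -11/2*(-23) = 253/2 ≈ 126.50)
-12 + D*((-2 - 2)*(-4)) = -12 + 253*((-2 - 2)*(-4))/2 = -12 + 253*(-4*(-4))/2 = -12 + (253/2)*16 = -12 + 2024 = 2012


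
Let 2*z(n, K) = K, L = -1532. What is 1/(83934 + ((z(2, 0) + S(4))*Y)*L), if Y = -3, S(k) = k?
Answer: 1/102318 ≈ 9.7734e-6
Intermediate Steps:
z(n, K) = K/2
1/(83934 + ((z(2, 0) + S(4))*Y)*L) = 1/(83934 + (((1/2)*0 + 4)*(-3))*(-1532)) = 1/(83934 + ((0 + 4)*(-3))*(-1532)) = 1/(83934 + (4*(-3))*(-1532)) = 1/(83934 - 12*(-1532)) = 1/(83934 + 18384) = 1/102318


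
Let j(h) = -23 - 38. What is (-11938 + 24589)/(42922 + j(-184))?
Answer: 4217/14287 ≈ 0.29516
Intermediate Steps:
j(h) = -61
(-11938 + 24589)/(42922 + j(-184)) = (-11938 + 24589)/(42922 - 61) = 12651/42861 = 12651*(1/42861) = 4217/14287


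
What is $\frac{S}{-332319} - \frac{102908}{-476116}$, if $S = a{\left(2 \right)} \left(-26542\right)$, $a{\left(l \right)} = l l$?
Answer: $\frac{21186641785}{39555598251} \approx 0.53562$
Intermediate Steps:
$a{\left(l \right)} = l^{2}$
$S = -106168$ ($S = 2^{2} \left(-26542\right) = 4 \left(-26542\right) = -106168$)
$\frac{S}{-332319} - \frac{102908}{-476116} = - \frac{106168}{-332319} - \frac{102908}{-476116} = \left(-106168\right) \left(- \frac{1}{332319}\right) - - \frac{25727}{119029} = \frac{106168}{332319} + \frac{25727}{119029} = \frac{21186641785}{39555598251}$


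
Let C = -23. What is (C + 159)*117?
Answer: 15912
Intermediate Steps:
(C + 159)*117 = (-23 + 159)*117 = 136*117 = 15912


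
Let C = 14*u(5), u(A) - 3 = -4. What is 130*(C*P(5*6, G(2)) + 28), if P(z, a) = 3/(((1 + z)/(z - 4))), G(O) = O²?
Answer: -29120/31 ≈ -939.35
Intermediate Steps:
u(A) = -1 (u(A) = 3 - 4 = -1)
C = -14 (C = 14*(-1) = -14)
P(z, a) = 3*(-4 + z)/(1 + z) (P(z, a) = 3/(((1 + z)/(-4 + z))) = 3*((-4 + z)/(1 + z)) = 3*(-4 + z)/(1 + z))
130*(C*P(5*6, G(2)) + 28) = 130*(-42*(-4 + 5*6)/(1 + 5*6) + 28) = 130*(-42*(-4 + 30)/(1 + 30) + 28) = 130*(-42*26/31 + 28) = 130*(-14*78/31 + 28) = 130*(-1092/31 + 28) = 130*(-224/31) = -29120/31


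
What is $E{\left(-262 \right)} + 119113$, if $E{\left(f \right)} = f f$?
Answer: $187757$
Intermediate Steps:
$E{\left(f \right)} = f^{2}$
$E{\left(-262 \right)} + 119113 = \left(-262\right)^{2} + 119113 = 68644 + 119113 = 187757$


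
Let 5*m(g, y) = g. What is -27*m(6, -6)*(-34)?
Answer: 5508/5 ≈ 1101.6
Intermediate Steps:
m(g, y) = g/5
-27*m(6, -6)*(-34) = -27*6/5*(-34) = -162/5*(-34) = 5508/5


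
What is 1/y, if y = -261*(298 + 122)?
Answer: -1/109620 ≈ -9.1224e-6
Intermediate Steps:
y = -109620 (y = -261*420 = -109620)
1/y = 1/(-109620) = -1/109620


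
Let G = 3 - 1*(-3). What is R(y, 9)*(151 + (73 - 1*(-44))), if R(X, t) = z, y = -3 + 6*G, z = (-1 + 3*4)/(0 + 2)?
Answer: 1474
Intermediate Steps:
G = 6 (G = 3 + 3 = 6)
z = 11/2 (z = (-1 + 12)/2 = 11*(½) = 11/2 ≈ 5.5000)
y = 33 (y = -3 + 6*6 = -3 + 36 = 33)
R(X, t) = 11/2
R(y, 9)*(151 + (73 - 1*(-44))) = 11*(151 + (73 - 1*(-44)))/2 = 11*(151 + (73 + 44))/2 = 11*(151 + 117)/2 = (11/2)*268 = 1474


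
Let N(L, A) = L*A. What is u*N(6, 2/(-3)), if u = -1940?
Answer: 7760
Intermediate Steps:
N(L, A) = A*L
u*N(6, 2/(-3)) = -1940*2/(-3)*6 = -1940*2*(-⅓)*6 = -(-3880)*6/3 = -1940*(-4) = 7760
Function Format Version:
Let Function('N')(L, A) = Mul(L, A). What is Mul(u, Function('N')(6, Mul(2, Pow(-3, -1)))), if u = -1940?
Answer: 7760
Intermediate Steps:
Function('N')(L, A) = Mul(A, L)
Mul(u, Function('N')(6, Mul(2, Pow(-3, -1)))) = Mul(-1940, Mul(Mul(2, Pow(-3, -1)), 6)) = Mul(-1940, Mul(Mul(2, Rational(-1, 3)), 6)) = Mul(-1940, Mul(Rational(-2, 3), 6)) = Mul(-1940, -4) = 7760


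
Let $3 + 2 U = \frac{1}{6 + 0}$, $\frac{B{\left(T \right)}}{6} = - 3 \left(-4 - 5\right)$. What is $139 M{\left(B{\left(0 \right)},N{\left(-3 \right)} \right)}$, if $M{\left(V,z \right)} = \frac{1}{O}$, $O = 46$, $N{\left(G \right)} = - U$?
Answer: $\frac{139}{46} \approx 3.0217$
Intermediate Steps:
$B{\left(T \right)} = 162$ ($B{\left(T \right)} = 6 \left(- 3 \left(-4 - 5\right)\right) = 6 \left(\left(-3\right) \left(-9\right)\right) = 6 \cdot 27 = 162$)
$U = - \frac{17}{12}$ ($U = - \frac{3}{2} + \frac{1}{2 \left(6 + 0\right)} = - \frac{3}{2} + \frac{1}{2 \cdot 6} = - \frac{3}{2} + \frac{1}{2} \cdot \frac{1}{6} = - \frac{3}{2} + \frac{1}{12} = - \frac{17}{12} \approx -1.4167$)
$N{\left(G \right)} = \frac{17}{12}$ ($N{\left(G \right)} = \left(-1\right) \left(- \frac{17}{12}\right) = \frac{17}{12}$)
$M{\left(V,z \right)} = \frac{1}{46}$
$139 M{\left(B{\left(0 \right)},N{\left(-3 \right)} \right)} = 139 \cdot \frac{1}{46} = \frac{139}{46}$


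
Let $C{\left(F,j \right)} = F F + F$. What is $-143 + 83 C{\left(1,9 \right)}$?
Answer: $23$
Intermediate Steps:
$C{\left(F,j \right)} = F + F^{2}$ ($C{\left(F,j \right)} = F^{2} + F = F + F^{2}$)
$-143 + 83 C{\left(1,9 \right)} = -143 + 83 \cdot 1 \left(1 + 1\right) = -143 + 83 \cdot 1 \cdot 2 = -143 + 83 \cdot 2 = -143 + 166 = 23$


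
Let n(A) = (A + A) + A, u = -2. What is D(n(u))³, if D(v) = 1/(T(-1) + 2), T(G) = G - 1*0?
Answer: 1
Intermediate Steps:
T(G) = G (T(G) = G + 0 = G)
n(A) = 3*A (n(A) = 2*A + A = 3*A)
D(v) = 1 (D(v) = 1/(-1 + 2) = 1/1 = 1)
D(n(u))³ = 1³ = 1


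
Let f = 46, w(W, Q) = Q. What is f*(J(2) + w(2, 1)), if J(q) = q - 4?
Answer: -46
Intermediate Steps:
J(q) = -4 + q
f*(J(2) + w(2, 1)) = 46*((-4 + 2) + 1) = 46*(-2 + 1) = 46*(-1) = -46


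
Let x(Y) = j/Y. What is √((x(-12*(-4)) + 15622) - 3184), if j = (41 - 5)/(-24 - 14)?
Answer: √71841774/76 ≈ 111.53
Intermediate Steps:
j = -18/19 (j = 36/(-38) = 36*(-1/38) = -18/19 ≈ -0.94737)
x(Y) = -18/(19*Y)
√((x(-12*(-4)) + 15622) - 3184) = √((-18/(19*((-12*(-4)))) + 15622) - 3184) = √((-18/19/48 + 15622) - 3184) = √((-18/19*1/48 + 15622) - 3184) = √((-3/152 + 15622) - 3184) = √(2374541/152 - 3184) = √(1890573/152) = √71841774/76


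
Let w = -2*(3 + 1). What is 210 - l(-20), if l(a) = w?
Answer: 218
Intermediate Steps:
w = -8 (w = -2*4 = -8)
l(a) = -8
210 - l(-20) = 210 - 1*(-8) = 210 + 8 = 218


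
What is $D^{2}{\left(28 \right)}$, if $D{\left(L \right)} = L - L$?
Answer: $0$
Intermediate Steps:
$D{\left(L \right)} = 0$
$D^{2}{\left(28 \right)} = 0^{2} = 0$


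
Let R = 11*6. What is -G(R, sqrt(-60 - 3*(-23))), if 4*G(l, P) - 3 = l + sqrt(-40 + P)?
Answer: -69/4 - I*sqrt(37)/4 ≈ -17.25 - 1.5207*I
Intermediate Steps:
R = 66
G(l, P) = 3/4 + l/4 + sqrt(-40 + P)/4 (G(l, P) = 3/4 + (l + sqrt(-40 + P))/4 = 3/4 + (l/4 + sqrt(-40 + P)/4) = 3/4 + l/4 + sqrt(-40 + P)/4)
-G(R, sqrt(-60 - 3*(-23))) = -(3/4 + (1/4)*66 + sqrt(-40 + sqrt(-60 - 3*(-23)))/4) = -(3/4 + 33/2 + sqrt(-40 + sqrt(-60 + 69))/4) = -(3/4 + 33/2 + sqrt(-40 + sqrt(9))/4) = -(3/4 + 33/2 + sqrt(-40 + 3)/4) = -(3/4 + 33/2 + sqrt(-37)/4) = -(3/4 + 33/2 + (I*sqrt(37))/4) = -(3/4 + 33/2 + I*sqrt(37)/4) = -(69/4 + I*sqrt(37)/4) = -69/4 - I*sqrt(37)/4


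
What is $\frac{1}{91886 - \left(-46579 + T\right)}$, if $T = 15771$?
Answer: $\frac{1}{122694} \approx 8.1504 \cdot 10^{-6}$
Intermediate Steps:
$\frac{1}{91886 - \left(-46579 + T\right)} = \frac{1}{91886 + \left(46579 - 15771\right)} = \frac{1}{91886 + 30808} = \frac{1}{122694}$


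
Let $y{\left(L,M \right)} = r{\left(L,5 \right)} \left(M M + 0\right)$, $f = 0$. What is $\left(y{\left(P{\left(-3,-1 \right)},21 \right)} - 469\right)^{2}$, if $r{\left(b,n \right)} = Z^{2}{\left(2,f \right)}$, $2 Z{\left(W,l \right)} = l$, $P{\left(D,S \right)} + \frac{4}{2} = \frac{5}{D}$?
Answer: $219961$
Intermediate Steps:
$P{\left(D,S \right)} = -2 + \frac{5}{D}$
$Z{\left(W,l \right)} = \frac{l}{2}$
$r{\left(b,n \right)} = 0$ ($r{\left(b,n \right)} = \left(\frac{1}{2} \cdot 0\right)^{2} = 0^{2} = 0$)
$y{\left(L,M \right)} = 0$ ($y{\left(L,M \right)} = 0 \left(M M + 0\right) = 0 \left(M^{2} + 0\right) = 0 M^{2} = 0$)
$\left(y{\left(P{\left(-3,-1 \right)},21 \right)} - 469\right)^{2} = \left(0 - 469\right)^{2} = \left(-469\right)^{2} = 219961$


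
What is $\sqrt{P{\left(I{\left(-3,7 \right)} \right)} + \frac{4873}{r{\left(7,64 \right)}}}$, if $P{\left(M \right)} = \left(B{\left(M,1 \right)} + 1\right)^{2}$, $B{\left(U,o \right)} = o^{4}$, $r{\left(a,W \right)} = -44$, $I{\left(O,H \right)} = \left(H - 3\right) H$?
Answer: $\frac{i \sqrt{427}}{2} \approx 10.332 i$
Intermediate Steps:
$I{\left(O,H \right)} = H \left(-3 + H\right)$ ($I{\left(O,H \right)} = \left(-3 + H\right) H = H \left(-3 + H\right)$)
$P{\left(M \right)} = 4$ ($P{\left(M \right)} = \left(1^{4} + 1\right)^{2} = \left(1 + 1\right)^{2} = 2^{2} = 4$)
$\sqrt{P{\left(I{\left(-3,7 \right)} \right)} + \frac{4873}{r{\left(7,64 \right)}}} = \sqrt{4 + \frac{4873}{-44}} = \sqrt{4 + 4873 \left(- \frac{1}{44}\right)} = \sqrt{4 - \frac{443}{4}} = \sqrt{- \frac{427}{4}} = \frac{i \sqrt{427}}{2}$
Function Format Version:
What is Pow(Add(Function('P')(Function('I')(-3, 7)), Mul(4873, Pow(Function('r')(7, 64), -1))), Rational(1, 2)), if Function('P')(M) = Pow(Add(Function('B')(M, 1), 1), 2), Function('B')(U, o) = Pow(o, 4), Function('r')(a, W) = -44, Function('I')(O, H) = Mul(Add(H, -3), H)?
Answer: Mul(Rational(1, 2), I, Pow(427, Rational(1, 2))) ≈ Mul(10.332, I)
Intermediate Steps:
Function('I')(O, H) = Mul(H, Add(-3, H)) (Function('I')(O, H) = Mul(Add(-3, H), H) = Mul(H, Add(-3, H)))
Function('P')(M) = 4 (Function('P')(M) = Pow(Add(Pow(1, 4), 1), 2) = Pow(Add(1, 1), 2) = Pow(2, 2) = 4)
Pow(Add(Function('P')(Function('I')(-3, 7)), Mul(4873, Pow(Function('r')(7, 64), -1))), Rational(1, 2)) = Pow(Add(4, Mul(4873, Pow(-44, -1))), Rational(1, 2)) = Pow(Add(4, Mul(4873, Rational(-1, 44))), Rational(1, 2)) = Pow(Add(4, Rational(-443, 4)), Rational(1, 2)) = Pow(Rational(-427, 4), Rational(1, 2)) = Mul(Rational(1, 2), I, Pow(427, Rational(1, 2)))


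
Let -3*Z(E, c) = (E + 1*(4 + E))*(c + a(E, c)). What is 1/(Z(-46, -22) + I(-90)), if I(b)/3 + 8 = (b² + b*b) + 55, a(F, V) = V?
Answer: 3/142351 ≈ 2.1075e-5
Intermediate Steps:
Z(E, c) = -2*c*(4 + 2*E)/3 (Z(E, c) = -(E + 1*(4 + E))*(c + c)/3 = -(E + (4 + E))*2*c/3 = -(4 + 2*E)*2*c/3 = -2*c*(4 + 2*E)/3)
I(b) = 141 + 6*b² (I(b) = -24 + 3*((b² + b*b) + 55) = -24 + 3*((b² + b²) + 55) = -24 + 3*(2*b² + 55) = -24 + 3*(55 + 2*b²) = -24 + (165 + 6*b²) = 141 + 6*b²)
1/(Z(-46, -22) + I(-90)) = 1/((4/3)*(-22)*(-2 - 1*(-46)) + (141 + 6*(-90)²)) = 1/((4/3)*(-22)*(-2 + 46) + (141 + 6*8100)) = 1/((4/3)*(-22)*44 + (141 + 48600)) = 1/(-3872/3 + 48741) = 1/(142351/3) = 3/142351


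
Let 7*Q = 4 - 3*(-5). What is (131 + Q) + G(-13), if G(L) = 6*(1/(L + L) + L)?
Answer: 5049/91 ≈ 55.484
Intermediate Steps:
Q = 19/7 (Q = (4 - 3*(-5))/7 = (4 + 15)/7 = (⅐)*19 = 19/7 ≈ 2.7143)
G(L) = 3/L + 6*L (G(L) = 6*(1/(2*L) + L) = 6*(L + 1/(2*L)) = 3/L + 6*L)
(131 + Q) + G(-13) = (131 + 19/7) + (3/(-13) + 6*(-13)) = 936/7 + (3*(-1/13) - 78) = 936/7 + (-3/13 - 78) = 936/7 - 1017/13 = 5049/91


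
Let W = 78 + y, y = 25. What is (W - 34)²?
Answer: 4761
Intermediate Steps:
W = 103 (W = 78 + 25 = 103)
(W - 34)² = (103 - 34)² = 69² = 4761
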